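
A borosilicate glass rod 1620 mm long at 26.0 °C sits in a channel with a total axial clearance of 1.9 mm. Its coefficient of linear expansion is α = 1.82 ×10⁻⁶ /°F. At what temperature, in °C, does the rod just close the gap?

α = 1.82×10⁻⁶/°F × 9/5 = 3.28×10⁻⁶/K.
α·L₀·ΔT = 1.9 mm ⇒ ΔT = 1.9 / (3.28×10⁻⁶ × 1620.0) = 358.0 K.
T = 26.0 + 358.0 = 384.0 °C.

384 °C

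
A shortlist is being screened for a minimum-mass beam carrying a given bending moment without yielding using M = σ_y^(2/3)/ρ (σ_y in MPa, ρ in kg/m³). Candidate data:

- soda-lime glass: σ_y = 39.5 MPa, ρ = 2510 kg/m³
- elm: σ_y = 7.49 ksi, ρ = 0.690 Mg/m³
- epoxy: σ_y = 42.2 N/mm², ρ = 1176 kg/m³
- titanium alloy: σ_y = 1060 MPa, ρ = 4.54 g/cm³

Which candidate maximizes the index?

titanium alloy

Convert each candidate to consistent units, then evaluate M:
  soda-lime glass: σ_y = 39.50 MPa, ρ = 2510 kg/m³
  elm: σ_y = 51.64 MPa, ρ = 690.0 kg/m³
  epoxy: σ_y = 42.20 MPa, ρ = 1176 kg/m³
  titanium alloy: σ_y = 1060 MPa, ρ = 4540 kg/m³
  titanium alloy: M = 22.9×10⁻³
  elm: M = 20.1×10⁻³
  epoxy: M = 10.3×10⁻³
  soda-lime glass: M = 4.62×10⁻³
The maximum is for titanium alloy.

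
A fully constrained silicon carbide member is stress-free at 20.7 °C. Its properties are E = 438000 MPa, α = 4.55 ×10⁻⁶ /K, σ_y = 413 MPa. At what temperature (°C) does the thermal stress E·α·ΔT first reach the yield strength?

228 °C

E = 438000 MPa = 438.0 GPa.
E·α·ΔT = 413.0 MPa ⇒ ΔT = 413.0 / (438.0×10³ × 4.55×10⁻⁶) = 207.2 K.
T = 20.7 + 207.2 = 227.9 °C.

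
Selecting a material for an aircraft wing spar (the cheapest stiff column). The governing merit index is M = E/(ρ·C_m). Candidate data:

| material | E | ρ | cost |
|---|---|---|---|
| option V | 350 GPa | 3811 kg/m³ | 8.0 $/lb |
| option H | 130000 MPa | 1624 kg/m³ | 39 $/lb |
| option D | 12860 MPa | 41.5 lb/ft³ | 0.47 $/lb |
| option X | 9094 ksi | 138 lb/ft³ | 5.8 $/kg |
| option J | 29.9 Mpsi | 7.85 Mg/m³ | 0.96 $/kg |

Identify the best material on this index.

option J

Putting every candidate on a common basis:
  option V: E = 350.0 GPa, ρ = 3811 kg/m³, cost = 17.64 $/kg
  option H: E = 130.0 GPa, ρ = 1624 kg/m³, cost = 85.98 $/kg
  option D: E = 12.86 GPa, ρ = 664.8 kg/m³, cost = 1.036 $/kg
  option X: E = 62.70 GPa, ρ = 2211 kg/m³, cost = 5.800 $/kg
  option J: E = 206.2 GPa, ρ = 7850 kg/m³, cost = 0.9600 $/kg
  option J: M = 27.4 MN·m per $
  option D: M = 18.7 MN·m per $
  option V: M = 5.21 MN·m per $
  option X: M = 4.89 MN·m per $
  option H: M = 0.931 MN·m per $
The maximum is for option J.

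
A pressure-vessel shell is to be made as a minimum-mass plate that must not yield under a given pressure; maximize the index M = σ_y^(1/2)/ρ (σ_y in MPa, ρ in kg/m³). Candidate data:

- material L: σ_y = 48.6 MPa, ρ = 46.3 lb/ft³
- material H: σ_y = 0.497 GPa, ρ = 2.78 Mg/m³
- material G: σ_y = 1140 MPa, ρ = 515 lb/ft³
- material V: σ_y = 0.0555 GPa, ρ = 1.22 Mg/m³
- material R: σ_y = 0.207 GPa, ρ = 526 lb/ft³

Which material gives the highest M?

Putting every candidate on a common basis:
  material L: σ_y = 48.60 MPa, ρ = 741.7 kg/m³
  material H: σ_y = 497.0 MPa, ρ = 2780 kg/m³
  material G: σ_y = 1140 MPa, ρ = 8250 kg/m³
  material V: σ_y = 55.50 MPa, ρ = 1220 kg/m³
  material R: σ_y = 207.0 MPa, ρ = 8426 kg/m³
  material L: M = 9.40×10⁻³
  material H: M = 8.02×10⁻³
  material V: M = 6.11×10⁻³
  material G: M = 4.09×10⁻³
  material R: M = 1.71×10⁻³
Material L ranks first.

material L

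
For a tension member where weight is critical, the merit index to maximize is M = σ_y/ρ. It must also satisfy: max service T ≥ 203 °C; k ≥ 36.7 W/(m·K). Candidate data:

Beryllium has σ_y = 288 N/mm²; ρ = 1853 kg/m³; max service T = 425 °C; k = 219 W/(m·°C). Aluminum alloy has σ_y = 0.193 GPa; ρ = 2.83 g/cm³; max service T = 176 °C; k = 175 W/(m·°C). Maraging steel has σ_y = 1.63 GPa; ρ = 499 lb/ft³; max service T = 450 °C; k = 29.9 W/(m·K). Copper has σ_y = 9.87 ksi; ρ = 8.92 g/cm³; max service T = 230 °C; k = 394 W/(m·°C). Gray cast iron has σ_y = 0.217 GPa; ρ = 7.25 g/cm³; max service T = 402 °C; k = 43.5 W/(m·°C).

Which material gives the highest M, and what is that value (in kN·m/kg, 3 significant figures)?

Screen on constraints: max service T ≥ 203 °C; k ≥ 36.7 W/(m·K). Survivors: beryllium, copper, gray cast iron.
In SI units:
  beryllium: σ_y = 288.0 MPa, ρ = 1853 kg/m³
  copper: σ_y = 68.05 MPa, ρ = 8920 kg/m³
  gray cast iron: σ_y = 217.0 MPa, ρ = 7250 kg/m³
  beryllium: M = 155 kN·m/kg
  gray cast iron: M = 29.9 kN·m/kg
  copper: M = 7.63 kN·m/kg
Beryllium has the largest M.

beryllium, M = 155 kN·m/kg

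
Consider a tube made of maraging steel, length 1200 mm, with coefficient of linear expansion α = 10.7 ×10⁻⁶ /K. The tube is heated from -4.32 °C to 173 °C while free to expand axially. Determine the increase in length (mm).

ΔT = 173 − (-4.32) = 177.3 K.
ΔL = α·L₀·ΔT = 10.7×10⁻⁶ × 1200 mm × 177.3 K = 2.28 mm.

2.28 mm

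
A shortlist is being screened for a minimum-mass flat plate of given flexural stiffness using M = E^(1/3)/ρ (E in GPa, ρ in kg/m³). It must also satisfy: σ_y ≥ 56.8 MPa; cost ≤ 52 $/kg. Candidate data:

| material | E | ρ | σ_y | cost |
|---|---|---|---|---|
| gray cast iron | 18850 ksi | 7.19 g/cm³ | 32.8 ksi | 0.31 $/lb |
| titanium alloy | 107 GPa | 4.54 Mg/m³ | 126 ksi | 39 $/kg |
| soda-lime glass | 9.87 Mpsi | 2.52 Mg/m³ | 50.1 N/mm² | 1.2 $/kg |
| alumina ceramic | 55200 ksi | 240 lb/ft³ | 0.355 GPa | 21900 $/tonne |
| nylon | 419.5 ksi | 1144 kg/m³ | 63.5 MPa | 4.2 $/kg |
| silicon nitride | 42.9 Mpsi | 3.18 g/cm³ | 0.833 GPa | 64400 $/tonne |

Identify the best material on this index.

Screen on constraints: σ_y ≥ 56.8 MPa; cost ≤ 52 $/kg. Survivors: gray cast iron, titanium alloy, alumina ceramic, nylon.
After converting to SI:
  gray cast iron: E = 130.0 GPa, ρ = 7190 kg/m³
  titanium alloy: E = 107.0 GPa, ρ = 4540 kg/m³
  alumina ceramic: E = 380.6 GPa, ρ = 3844 kg/m³
  nylon: E = 2.892 GPa, ρ = 1144 kg/m³
  alumina ceramic: M = 1.89×10⁻³
  nylon: M = 1.25×10⁻³
  titanium alloy: M = 1.05×10⁻³
  gray cast iron: M = 0.705×10⁻³
The maximum is for alumina ceramic.

alumina ceramic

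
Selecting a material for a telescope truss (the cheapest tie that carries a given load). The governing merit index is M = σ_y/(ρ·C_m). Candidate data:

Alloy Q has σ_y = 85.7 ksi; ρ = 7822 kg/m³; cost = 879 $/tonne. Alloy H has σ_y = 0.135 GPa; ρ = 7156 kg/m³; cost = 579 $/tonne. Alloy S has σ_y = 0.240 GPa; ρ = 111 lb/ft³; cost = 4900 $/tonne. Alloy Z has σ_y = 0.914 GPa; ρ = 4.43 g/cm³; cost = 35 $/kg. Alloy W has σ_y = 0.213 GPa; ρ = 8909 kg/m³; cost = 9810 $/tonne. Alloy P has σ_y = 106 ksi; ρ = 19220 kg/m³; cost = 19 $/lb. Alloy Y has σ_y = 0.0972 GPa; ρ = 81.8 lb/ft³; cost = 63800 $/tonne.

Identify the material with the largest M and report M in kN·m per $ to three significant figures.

alloy Q, M = 85.9 kN·m per $

After converting to SI:
  alloy Q: σ_y = 590.9 MPa, ρ = 7822 kg/m³, cost = 0.8790 $/kg
  alloy H: σ_y = 135.0 MPa, ρ = 7156 kg/m³, cost = 0.5790 $/kg
  alloy S: σ_y = 240.0 MPa, ρ = 1778 kg/m³, cost = 4.900 $/kg
  alloy Z: σ_y = 914.0 MPa, ρ = 4430 kg/m³, cost = 35.00 $/kg
  alloy W: σ_y = 213.0 MPa, ρ = 8909 kg/m³, cost = 9.810 $/kg
  alloy P: σ_y = 730.8 MPa, ρ = 19220 kg/m³, cost = 41.89 $/kg
  alloy Y: σ_y = 97.20 MPa, ρ = 1310 kg/m³, cost = 63.80 $/kg
  alloy Q: M = 85.9 kN·m per $
  alloy H: M = 32.6 kN·m per $
  alloy S: M = 27.5 kN·m per $
  alloy Z: M = 5.89 kN·m per $
  alloy W: M = 2.44 kN·m per $
  alloy Y: M = 1.16 kN·m per $
  alloy P: M = 0.908 kN·m per $
The maximum is for alloy Q.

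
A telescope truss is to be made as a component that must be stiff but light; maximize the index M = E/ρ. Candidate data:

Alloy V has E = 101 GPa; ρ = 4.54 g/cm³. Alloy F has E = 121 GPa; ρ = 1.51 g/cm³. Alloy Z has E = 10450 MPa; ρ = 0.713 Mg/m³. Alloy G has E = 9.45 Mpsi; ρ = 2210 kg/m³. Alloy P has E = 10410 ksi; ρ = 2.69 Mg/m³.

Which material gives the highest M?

In SI units:
  alloy V: E = 101.0 GPa, ρ = 4540 kg/m³
  alloy F: E = 121.0 GPa, ρ = 1510 kg/m³
  alloy Z: E = 10.45 GPa, ρ = 713.0 kg/m³
  alloy G: E = 65.16 GPa, ρ = 2210 kg/m³
  alloy P: E = 71.77 GPa, ρ = 2690 kg/m³
  alloy F: M = 80.1 MN·m/kg
  alloy G: M = 29.5 MN·m/kg
  alloy P: M = 26.7 MN·m/kg
  alloy V: M = 22.2 MN·m/kg
  alloy Z: M = 14.7 MN·m/kg
Highest index: alloy F.

alloy F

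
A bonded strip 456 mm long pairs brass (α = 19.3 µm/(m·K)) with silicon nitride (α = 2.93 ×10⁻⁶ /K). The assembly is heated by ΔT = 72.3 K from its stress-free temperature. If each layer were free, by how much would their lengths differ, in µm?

Δα = |19.3 − 2.93|×10⁻⁶/K = 16.4×10⁻⁶/K.
ΔL_mismatch = Δα·L·ΔT = 16.4×10⁻⁶ × 456.0 mm × 72.3 K = 540 µm.

540 µm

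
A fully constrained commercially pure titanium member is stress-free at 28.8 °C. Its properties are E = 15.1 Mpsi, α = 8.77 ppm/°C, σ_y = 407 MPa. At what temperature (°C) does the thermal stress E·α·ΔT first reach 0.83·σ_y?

399 °C

E = 15.1 Mpsi = 104.1 GPa.
E·α·ΔT = 337.8 MPa ⇒ ΔT = 337.8 / (104.1×10³ × 8.77×10⁻⁶) = 370.0 K.
T = 28.8 + 370.0 = 398.8 °C.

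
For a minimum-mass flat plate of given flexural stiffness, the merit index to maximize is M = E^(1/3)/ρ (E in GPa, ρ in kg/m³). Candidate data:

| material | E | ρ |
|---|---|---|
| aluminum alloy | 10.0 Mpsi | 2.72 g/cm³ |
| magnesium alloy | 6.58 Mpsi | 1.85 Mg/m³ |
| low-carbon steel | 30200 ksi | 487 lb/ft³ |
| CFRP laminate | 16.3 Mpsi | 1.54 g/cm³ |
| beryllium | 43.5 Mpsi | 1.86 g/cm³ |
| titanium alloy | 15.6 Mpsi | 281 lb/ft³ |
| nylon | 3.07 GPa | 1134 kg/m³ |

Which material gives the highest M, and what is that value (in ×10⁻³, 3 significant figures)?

beryllium, M = 3.60×10⁻³

Normalizing units and computing the index:
  aluminum alloy: E = 68.95 GPa, ρ = 2720 kg/m³
  magnesium alloy: E = 45.37 GPa, ρ = 1850 kg/m³
  low-carbon steel: E = 208.2 GPa, ρ = 7801 kg/m³
  CFRP laminate: E = 112.4 GPa, ρ = 1540 kg/m³
  beryllium: E = 299.9 GPa, ρ = 1860 kg/m³
  titanium alloy: E = 107.6 GPa, ρ = 4501 kg/m³
  nylon: E = 3.070 GPa, ρ = 1134 kg/m³
  beryllium: M = 3.60×10⁻³
  CFRP laminate: M = 3.13×10⁻³
  magnesium alloy: M = 1.93×10⁻³
  aluminum alloy: M = 1.51×10⁻³
  nylon: M = 1.28×10⁻³
  titanium alloy: M = 1.06×10⁻³
  low-carbon steel: M = 0.760×10⁻³
The maximum is for beryllium.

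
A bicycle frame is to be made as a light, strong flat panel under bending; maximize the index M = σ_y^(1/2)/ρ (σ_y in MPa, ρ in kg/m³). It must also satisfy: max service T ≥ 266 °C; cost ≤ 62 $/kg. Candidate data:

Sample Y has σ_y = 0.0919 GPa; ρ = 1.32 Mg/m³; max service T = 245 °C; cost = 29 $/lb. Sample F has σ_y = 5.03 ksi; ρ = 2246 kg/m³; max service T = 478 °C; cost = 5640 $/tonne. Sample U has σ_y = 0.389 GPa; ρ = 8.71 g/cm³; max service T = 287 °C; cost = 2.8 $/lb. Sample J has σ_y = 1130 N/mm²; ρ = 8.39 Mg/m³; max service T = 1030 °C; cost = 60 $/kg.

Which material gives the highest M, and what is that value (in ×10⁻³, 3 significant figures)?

sample J, M = 4.01×10⁻³

Screen on constraints: max service T ≥ 266 °C; cost ≤ 62 $/kg. Survivors: sample F, sample U, sample J.
In SI units:
  sample F: σ_y = 34.68 MPa, ρ = 2246 kg/m³
  sample U: σ_y = 389.0 MPa, ρ = 8710 kg/m³
  sample J: σ_y = 1130 MPa, ρ = 8390 kg/m³
  sample J: M = 4.01×10⁻³
  sample F: M = 2.62×10⁻³
  sample U: M = 2.26×10⁻³
Sample J has the largest M.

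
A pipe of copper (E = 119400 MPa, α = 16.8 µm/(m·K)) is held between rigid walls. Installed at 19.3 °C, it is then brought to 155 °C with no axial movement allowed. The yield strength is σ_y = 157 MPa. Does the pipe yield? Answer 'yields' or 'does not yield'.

E = 119400 MPa = 119.4 GPa.
ΔT = 135.7 K. Constrained thermal stress σ = E·α·ΔT = 119.4×10³ MPa × 16.8×10⁻⁶ × 135.7 = 272 MPa (compressive).
Compare to σ_y = 157 MPa: σ ≥ σ_y, so it yields.

yields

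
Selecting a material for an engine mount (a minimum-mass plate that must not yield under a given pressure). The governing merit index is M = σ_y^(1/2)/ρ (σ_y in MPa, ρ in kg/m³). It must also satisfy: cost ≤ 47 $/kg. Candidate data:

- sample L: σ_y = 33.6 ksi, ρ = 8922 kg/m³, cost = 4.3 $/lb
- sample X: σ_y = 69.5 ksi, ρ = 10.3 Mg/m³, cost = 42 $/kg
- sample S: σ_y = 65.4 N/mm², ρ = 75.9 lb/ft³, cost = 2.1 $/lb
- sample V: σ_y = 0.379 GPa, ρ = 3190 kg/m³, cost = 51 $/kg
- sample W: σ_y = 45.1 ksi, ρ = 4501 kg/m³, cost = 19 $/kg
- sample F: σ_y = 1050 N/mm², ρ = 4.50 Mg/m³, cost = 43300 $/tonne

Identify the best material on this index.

sample F

Screen on constraints: cost ≤ 47 $/kg. Survivors: sample L, sample X, sample S, sample W, sample F.
Convert each candidate to consistent units, then evaluate M:
  sample L: σ_y = 231.7 MPa, ρ = 8922 kg/m³
  sample X: σ_y = 479.2 MPa, ρ = 10300 kg/m³
  sample S: σ_y = 65.40 MPa, ρ = 1216 kg/m³
  sample W: σ_y = 311.0 MPa, ρ = 4501 kg/m³
  sample F: σ_y = 1050 MPa, ρ = 4500 kg/m³
  sample F: M = 7.20×10⁻³
  sample S: M = 6.65×10⁻³
  sample W: M = 3.92×10⁻³
  sample X: M = 2.13×10⁻³
  sample L: M = 1.71×10⁻³
The maximum is for sample F.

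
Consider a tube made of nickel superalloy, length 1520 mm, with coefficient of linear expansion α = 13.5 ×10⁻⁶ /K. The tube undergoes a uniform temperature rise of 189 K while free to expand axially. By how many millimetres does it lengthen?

3.88 mm

ΔL = α·L₀·ΔT = 13.5×10⁻⁶ × 1520 mm × 189.0 K = 3.88 mm.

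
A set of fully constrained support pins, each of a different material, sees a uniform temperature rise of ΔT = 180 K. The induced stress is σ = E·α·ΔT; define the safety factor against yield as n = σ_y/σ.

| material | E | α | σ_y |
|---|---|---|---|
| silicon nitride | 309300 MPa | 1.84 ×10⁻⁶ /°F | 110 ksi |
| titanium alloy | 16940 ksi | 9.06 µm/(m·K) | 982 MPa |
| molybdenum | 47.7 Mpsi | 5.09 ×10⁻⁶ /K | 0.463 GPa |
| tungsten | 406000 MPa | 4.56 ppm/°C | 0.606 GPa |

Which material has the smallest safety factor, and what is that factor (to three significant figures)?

molybdenum, n = 1.54

Per material, after unit conversion:
  silicon nitride: E = 309.3, α = 3.31, σ_y = 758.4 → σ = 184 MPa, n = 4.11
  titanium alloy: E = 116.8, α = 9.06, σ_y = 982.0 → σ = 190 MPa, n = 5.16
  molybdenum: E = 328.9, α = 5.09, σ_y = 463.0 → σ = 301 MPa, n = 1.54
  tungsten: E = 406.0, α = 4.56, σ_y = 606.0 → σ = 333 MPa, n = 1.82
Molybdenum has the lowest safety factor, n = 1.54.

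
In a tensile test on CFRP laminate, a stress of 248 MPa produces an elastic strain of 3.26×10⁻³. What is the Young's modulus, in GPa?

E = σ/ε = 248 MPa / 3.26×10⁻³ = 76070 MPa = 76.1 GPa.

76.1 GPa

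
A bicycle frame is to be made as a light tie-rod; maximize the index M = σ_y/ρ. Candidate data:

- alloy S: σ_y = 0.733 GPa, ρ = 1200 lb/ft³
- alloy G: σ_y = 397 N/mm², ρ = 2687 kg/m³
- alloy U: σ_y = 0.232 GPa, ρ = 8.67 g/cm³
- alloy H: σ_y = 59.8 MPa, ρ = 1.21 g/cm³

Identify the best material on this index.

Normalizing units and computing the index:
  alloy S: σ_y = 733.0 MPa, ρ = 19220 kg/m³
  alloy G: σ_y = 397.0 MPa, ρ = 2687 kg/m³
  alloy U: σ_y = 232.0 MPa, ρ = 8670 kg/m³
  alloy H: σ_y = 59.80 MPa, ρ = 1210 kg/m³
  alloy G: M = 148 kN·m/kg
  alloy H: M = 49.4 kN·m/kg
  alloy S: M = 38.1 kN·m/kg
  alloy U: M = 26.8 kN·m/kg
Highest index: alloy G.

alloy G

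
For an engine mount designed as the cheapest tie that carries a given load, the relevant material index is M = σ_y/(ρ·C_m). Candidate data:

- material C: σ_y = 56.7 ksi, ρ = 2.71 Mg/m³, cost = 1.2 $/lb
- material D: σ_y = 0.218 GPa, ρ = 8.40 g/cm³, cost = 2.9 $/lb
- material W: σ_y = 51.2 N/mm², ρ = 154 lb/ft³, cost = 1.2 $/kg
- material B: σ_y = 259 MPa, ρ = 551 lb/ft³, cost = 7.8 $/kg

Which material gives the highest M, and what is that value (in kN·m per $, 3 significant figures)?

Normalizing units and computing the index:
  material C: σ_y = 390.9 MPa, ρ = 2710 kg/m³, cost = 2.646 $/kg
  material D: σ_y = 218.0 MPa, ρ = 8400 kg/m³, cost = 6.393 $/kg
  material W: σ_y = 51.20 MPa, ρ = 2467 kg/m³, cost = 1.200 $/kg
  material B: σ_y = 259.0 MPa, ρ = 8826 kg/m³, cost = 7.800 $/kg
  material C: M = 54.5 kN·m per $
  material W: M = 17.3 kN·m per $
  material D: M = 4.06 kN·m per $
  material B: M = 3.76 kN·m per $
Material C has the largest M.

material C, M = 54.5 kN·m per $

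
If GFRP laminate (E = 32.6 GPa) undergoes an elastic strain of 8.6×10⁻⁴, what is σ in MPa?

28.0 MPa

σ = E·ε = 32600 MPa × 8.6×10⁻⁴ = 28.0 MPa.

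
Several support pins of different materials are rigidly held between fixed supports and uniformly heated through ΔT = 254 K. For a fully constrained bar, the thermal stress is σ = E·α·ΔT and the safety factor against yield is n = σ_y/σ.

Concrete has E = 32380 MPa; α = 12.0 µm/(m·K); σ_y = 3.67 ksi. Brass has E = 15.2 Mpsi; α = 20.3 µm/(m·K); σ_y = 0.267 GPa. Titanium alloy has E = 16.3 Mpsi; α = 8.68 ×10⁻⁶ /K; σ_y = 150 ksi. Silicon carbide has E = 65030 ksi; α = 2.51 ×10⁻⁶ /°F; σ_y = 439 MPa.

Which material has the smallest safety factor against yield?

Converting E to GPa, α to ×10⁻⁶/K, σ_y to MPa, then σ and n for each:
  concrete: E = 32.38, α = 12.0, σ_y = 25.30 → σ = 98.7 MPa, n = 0.256
  brass: E = 104.8, α = 20.3, σ_y = 267.0 → σ = 540 MPa, n = 0.494
  titanium alloy: E = 112.4, α = 8.68, σ_y = 1034 → σ = 248 MPa, n = 4.17
  silicon carbide: E = 448.4, α = 4.52, σ_y = 439.0 → σ = 515 MPa, n = 0.853
The minimum is concrete at n = 0.256.

concrete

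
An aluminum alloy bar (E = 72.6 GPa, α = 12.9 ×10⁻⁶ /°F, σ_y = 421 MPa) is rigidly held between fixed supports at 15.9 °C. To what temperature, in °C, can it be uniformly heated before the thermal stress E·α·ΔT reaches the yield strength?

α = 12.9×10⁻⁶/°F × 9/5 = 23.2×10⁻⁶/K.
E·α·ΔT = 421.0 MPa ⇒ ΔT = 421.0 / (72.60×10³ × 23.2×10⁻⁶) = 249.7 K.
T = 15.9 + 249.7 = 265.6 °C.

266 °C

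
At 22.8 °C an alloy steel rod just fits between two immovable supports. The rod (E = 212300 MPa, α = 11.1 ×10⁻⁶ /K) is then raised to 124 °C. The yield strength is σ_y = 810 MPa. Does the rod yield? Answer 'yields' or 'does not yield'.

does not yield

E = 212300 MPa = 212.3 GPa.
ΔT = 101.2 K. Constrained thermal stress σ = E·α·ΔT = 212.3×10³ MPa × 11.1×10⁻⁶ × 101.2 = 238 MPa (compressive).
Compare to σ_y = 810 MPa: σ < σ_y, so it does not yield.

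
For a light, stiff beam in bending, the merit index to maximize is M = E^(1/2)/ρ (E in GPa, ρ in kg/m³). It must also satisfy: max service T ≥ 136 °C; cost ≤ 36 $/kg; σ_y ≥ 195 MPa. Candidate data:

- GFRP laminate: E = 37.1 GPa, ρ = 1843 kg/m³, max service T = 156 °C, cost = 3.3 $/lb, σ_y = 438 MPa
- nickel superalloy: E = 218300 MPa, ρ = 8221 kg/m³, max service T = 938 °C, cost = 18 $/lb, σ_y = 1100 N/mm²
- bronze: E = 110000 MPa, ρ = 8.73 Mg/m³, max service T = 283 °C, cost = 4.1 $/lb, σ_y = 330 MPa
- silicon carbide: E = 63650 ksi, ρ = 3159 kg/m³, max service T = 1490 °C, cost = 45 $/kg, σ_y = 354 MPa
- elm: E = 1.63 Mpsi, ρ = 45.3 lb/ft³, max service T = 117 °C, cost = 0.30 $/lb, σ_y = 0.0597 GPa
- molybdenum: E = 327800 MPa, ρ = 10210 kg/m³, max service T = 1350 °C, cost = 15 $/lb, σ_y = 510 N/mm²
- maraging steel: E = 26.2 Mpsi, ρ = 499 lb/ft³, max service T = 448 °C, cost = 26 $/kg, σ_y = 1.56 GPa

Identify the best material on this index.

Screen on constraints: max service T ≥ 136 °C; cost ≤ 36 $/kg; σ_y ≥ 195 MPa. Survivors: GFRP laminate, bronze, molybdenum, maraging steel.
Convert each candidate to consistent units, then evaluate M:
  GFRP laminate: E = 37.10 GPa, ρ = 1843 kg/m³
  bronze: E = 110.0 GPa, ρ = 8730 kg/m³
  molybdenum: E = 327.8 GPa, ρ = 10210 kg/m³
  maraging steel: E = 180.6 GPa, ρ = 7993 kg/m³
  GFRP laminate: M = 3.30×10⁻³
  molybdenum: M = 1.77×10⁻³
  maraging steel: M = 1.68×10⁻³
  bronze: M = 1.20×10⁻³
GFRP laminate has the largest M.

GFRP laminate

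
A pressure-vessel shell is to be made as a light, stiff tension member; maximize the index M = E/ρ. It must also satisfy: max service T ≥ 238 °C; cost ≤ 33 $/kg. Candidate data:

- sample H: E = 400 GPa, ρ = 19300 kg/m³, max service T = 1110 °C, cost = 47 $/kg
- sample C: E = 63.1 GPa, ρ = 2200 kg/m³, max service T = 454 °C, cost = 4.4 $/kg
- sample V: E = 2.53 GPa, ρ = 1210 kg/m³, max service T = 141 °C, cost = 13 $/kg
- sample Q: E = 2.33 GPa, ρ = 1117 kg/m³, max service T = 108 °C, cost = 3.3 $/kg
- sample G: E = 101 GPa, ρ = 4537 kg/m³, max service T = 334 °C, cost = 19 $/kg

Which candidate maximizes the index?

Screen on constraints: max service T ≥ 238 °C; cost ≤ 33 $/kg. Survivors: sample C, sample G.
Per-candidate index values:
  sample C: M = 28.7 MN·m/kg
  sample G: M = 22.3 MN·m/kg
Sample C ranks first.

sample C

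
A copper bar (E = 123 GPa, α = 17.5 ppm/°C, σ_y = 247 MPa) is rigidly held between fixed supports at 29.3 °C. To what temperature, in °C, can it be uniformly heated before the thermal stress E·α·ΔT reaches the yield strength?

144 °C

E·α·ΔT = 247.0 MPa ⇒ ΔT = 247.0 / (123.0×10³ × 17.5×10⁻⁶) = 114.8 K.
T = 29.3 + 114.8 = 144.1 °C.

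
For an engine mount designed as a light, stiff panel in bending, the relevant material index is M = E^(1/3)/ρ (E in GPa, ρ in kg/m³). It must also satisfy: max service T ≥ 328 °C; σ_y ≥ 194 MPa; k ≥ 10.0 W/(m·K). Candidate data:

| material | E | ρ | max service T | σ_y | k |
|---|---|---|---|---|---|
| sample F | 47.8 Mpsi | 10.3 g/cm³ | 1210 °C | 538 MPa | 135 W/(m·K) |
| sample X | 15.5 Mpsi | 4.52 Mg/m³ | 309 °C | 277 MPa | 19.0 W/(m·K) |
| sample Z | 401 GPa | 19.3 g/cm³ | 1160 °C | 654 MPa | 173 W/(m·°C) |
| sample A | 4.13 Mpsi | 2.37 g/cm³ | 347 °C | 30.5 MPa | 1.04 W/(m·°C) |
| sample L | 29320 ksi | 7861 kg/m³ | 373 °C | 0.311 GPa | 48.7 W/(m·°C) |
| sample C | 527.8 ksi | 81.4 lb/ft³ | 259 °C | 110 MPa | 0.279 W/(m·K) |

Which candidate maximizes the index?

sample L

Screen on constraints: max service T ≥ 328 °C; σ_y ≥ 194 MPa; k ≥ 10.0 W/(m·K). Survivors: sample F, sample Z, sample L.
Convert each candidate to consistent units, then evaluate M:
  sample F: E = 329.6 GPa, ρ = 10300 kg/m³
  sample Z: E = 401.0 GPa, ρ = 19300 kg/m³
  sample L: E = 202.2 GPa, ρ = 7861 kg/m³
  sample L: M = 0.747×10⁻³
  sample F: M = 0.671×10⁻³
  sample Z: M = 0.382×10⁻³
Sample L ranks first.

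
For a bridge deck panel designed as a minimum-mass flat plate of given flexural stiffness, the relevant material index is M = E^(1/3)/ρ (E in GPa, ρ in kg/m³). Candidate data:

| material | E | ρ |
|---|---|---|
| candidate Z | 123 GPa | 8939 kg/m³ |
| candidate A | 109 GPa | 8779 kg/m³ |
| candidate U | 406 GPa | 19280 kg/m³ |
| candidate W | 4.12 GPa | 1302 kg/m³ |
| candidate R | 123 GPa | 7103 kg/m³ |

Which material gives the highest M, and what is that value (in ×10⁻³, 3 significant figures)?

Per-candidate index values:
  candidate W: M = 1.23×10⁻³
  candidate R: M = 0.700×10⁻³
  candidate Z: M = 0.556×10⁻³
  candidate A: M = 0.544×10⁻³
  candidate U: M = 0.384×10⁻³
The maximum is for candidate W.

candidate W, M = 1.23×10⁻³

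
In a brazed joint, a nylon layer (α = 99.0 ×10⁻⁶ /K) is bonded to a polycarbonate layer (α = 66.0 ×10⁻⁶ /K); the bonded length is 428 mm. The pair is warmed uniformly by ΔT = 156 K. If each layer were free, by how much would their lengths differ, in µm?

2200 µm

Δα = |99.0 − 66.0|×10⁻⁶/K = 33.0×10⁻⁶/K.
ΔL_mismatch = Δα·L·ΔT = 33.0×10⁻⁶ × 428.0 mm × 156.0 K = 2200 µm.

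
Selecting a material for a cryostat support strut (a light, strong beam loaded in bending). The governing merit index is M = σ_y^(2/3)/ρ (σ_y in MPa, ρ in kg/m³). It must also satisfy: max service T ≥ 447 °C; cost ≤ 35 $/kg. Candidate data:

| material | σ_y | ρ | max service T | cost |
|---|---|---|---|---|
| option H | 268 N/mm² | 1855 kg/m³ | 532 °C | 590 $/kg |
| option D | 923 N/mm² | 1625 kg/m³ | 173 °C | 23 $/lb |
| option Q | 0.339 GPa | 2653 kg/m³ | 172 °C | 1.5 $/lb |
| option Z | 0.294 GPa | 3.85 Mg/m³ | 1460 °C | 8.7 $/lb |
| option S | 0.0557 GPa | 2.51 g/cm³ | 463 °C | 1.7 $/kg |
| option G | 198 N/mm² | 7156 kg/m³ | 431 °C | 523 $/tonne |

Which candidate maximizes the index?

option Z

Screen on constraints: max service T ≥ 447 °C; cost ≤ 35 $/kg. Survivors: option Z, option S.
Normalizing units and computing the index:
  option Z: σ_y = 294.0 MPa, ρ = 3850 kg/m³
  option S: σ_y = 55.70 MPa, ρ = 2510 kg/m³
  option Z: M = 11.5×10⁻³
  option S: M = 5.81×10⁻³
Option Z ranks first.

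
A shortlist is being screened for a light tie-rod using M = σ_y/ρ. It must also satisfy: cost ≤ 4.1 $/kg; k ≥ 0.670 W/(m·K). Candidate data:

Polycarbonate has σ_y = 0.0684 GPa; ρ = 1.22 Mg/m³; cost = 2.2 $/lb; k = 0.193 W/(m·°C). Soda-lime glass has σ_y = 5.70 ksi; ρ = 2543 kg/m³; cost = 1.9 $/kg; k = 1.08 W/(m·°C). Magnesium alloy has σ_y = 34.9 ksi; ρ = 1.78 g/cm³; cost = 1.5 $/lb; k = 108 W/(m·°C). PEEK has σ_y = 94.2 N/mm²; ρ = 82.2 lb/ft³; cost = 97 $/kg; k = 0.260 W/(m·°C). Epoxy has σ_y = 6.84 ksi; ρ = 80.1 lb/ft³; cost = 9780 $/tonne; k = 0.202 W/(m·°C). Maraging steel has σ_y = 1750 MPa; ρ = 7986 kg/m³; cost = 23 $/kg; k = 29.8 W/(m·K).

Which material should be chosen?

magnesium alloy

Screen on constraints: cost ≤ 4.1 $/kg; k ≥ 0.670 W/(m·K). Survivors: soda-lime glass, magnesium alloy.
Putting every candidate on a common basis:
  soda-lime glass: σ_y = 39.30 MPa, ρ = 2543 kg/m³
  magnesium alloy: σ_y = 240.6 MPa, ρ = 1780 kg/m³
  magnesium alloy: M = 135 kN·m/kg
  soda-lime glass: M = 15.5 kN·m/kg
The maximum is for magnesium alloy.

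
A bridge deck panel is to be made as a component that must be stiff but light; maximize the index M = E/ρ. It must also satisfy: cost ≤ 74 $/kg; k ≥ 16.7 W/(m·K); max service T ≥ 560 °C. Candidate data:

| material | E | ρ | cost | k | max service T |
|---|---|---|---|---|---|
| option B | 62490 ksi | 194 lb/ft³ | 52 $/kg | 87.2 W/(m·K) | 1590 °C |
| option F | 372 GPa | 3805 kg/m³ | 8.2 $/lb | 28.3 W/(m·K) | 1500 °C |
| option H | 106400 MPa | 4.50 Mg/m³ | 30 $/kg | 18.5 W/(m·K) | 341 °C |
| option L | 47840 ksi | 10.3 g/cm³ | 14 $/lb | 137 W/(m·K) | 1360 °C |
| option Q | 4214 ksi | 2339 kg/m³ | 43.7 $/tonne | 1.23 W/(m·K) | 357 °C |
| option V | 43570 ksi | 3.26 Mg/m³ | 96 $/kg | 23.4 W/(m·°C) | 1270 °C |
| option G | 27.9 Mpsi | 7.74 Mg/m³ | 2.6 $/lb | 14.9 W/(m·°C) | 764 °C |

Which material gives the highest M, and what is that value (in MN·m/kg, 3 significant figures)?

Screen on constraints: cost ≤ 74 $/kg; k ≥ 16.7 W/(m·K); max service T ≥ 560 °C. Survivors: option B, option F, option L.
Normalizing units and computing the index:
  option B: E = 430.9 GPa, ρ = 3108 kg/m³
  option F: E = 372.0 GPa, ρ = 3805 kg/m³
  option L: E = 329.8 GPa, ρ = 10300 kg/m³
  option B: M = 139 MN·m/kg
  option F: M = 97.8 MN·m/kg
  option L: M = 32.0 MN·m/kg
Highest index: option B.

option B, M = 139 MN·m/kg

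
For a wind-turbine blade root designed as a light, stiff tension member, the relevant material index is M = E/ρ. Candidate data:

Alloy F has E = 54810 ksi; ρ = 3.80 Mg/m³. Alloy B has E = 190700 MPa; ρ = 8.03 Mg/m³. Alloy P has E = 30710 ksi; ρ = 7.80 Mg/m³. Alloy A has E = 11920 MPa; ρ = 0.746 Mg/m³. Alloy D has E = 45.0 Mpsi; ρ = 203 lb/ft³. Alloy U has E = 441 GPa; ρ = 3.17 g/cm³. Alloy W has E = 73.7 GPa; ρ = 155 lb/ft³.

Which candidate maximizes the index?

alloy U

Convert each candidate to consistent units, then evaluate M:
  alloy F: E = 377.9 GPa, ρ = 3800 kg/m³
  alloy B: E = 190.7 GPa, ρ = 8030 kg/m³
  alloy P: E = 211.7 GPa, ρ = 7800 kg/m³
  alloy A: E = 11.92 GPa, ρ = 746.0 kg/m³
  alloy D: E = 310.3 GPa, ρ = 3252 kg/m³
  alloy U: E = 441.0 GPa, ρ = 3170 kg/m³
  alloy W: E = 73.70 GPa, ρ = 2483 kg/m³
  alloy U: M = 139 MN·m/kg
  alloy F: M = 99.4 MN·m/kg
  alloy D: M = 95.4 MN·m/kg
  alloy W: M = 29.7 MN·m/kg
  alloy P: M = 27.1 MN·m/kg
  alloy B: M = 23.7 MN·m/kg
  alloy A: M = 16.0 MN·m/kg
Alloy U has the largest M.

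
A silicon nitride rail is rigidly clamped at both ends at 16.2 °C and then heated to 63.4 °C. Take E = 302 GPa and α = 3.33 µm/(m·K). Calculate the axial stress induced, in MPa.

47.5 MPa

ΔT = 47.20 K. Constrained thermal stress σ = E·α·ΔT = 302.0×10³ MPa × 3.33×10⁻⁶ × 47.20 = 47.5 MPa (compressive).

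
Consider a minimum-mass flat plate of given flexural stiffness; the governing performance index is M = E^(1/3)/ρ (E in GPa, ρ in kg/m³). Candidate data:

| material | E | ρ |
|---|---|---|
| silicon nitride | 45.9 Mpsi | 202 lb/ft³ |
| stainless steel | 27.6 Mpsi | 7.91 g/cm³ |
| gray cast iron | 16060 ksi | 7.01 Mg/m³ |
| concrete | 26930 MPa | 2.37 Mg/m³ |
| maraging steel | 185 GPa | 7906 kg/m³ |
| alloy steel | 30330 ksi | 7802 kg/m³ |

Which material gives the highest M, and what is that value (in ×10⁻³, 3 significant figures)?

silicon nitride, M = 2.11×10⁻³

Convert each candidate to consistent units, then evaluate M:
  silicon nitride: E = 316.5 GPa, ρ = 3236 kg/m³
  stainless steel: E = 190.3 GPa, ρ = 7910 kg/m³
  gray cast iron: E = 110.7 GPa, ρ = 7010 kg/m³
  concrete: E = 26.93 GPa, ρ = 2370 kg/m³
  maraging steel: E = 185.0 GPa, ρ = 7906 kg/m³
  alloy steel: E = 209.1 GPa, ρ = 7802 kg/m³
  silicon nitride: M = 2.11×10⁻³
  concrete: M = 1.26×10⁻³
  alloy steel: M = 0.761×10⁻³
  stainless steel: M = 0.727×10⁻³
  maraging steel: M = 0.721×10⁻³
  gray cast iron: M = 0.685×10⁻³
Silicon nitride ranks first.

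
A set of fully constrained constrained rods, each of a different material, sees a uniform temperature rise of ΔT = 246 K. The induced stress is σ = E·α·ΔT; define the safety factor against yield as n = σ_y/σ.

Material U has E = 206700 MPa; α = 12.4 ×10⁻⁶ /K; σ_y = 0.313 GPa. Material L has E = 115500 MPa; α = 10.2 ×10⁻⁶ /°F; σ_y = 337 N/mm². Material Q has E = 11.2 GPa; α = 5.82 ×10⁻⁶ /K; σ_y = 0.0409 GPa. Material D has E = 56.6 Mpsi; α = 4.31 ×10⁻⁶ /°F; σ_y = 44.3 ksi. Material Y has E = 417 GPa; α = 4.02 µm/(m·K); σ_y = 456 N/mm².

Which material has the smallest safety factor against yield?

Converting E to GPa, α to ×10⁻⁶/K, σ_y to MPa, then σ and n for each:
  material U: E = 206.7, α = 12.4, σ_y = 313.0 → σ = 631 MPa, n = 0.496
  material L: E = 115.5, α = 18.4, σ_y = 337.0 → σ = 522 MPa, n = 0.646
  material Q: E = 11.20, α = 5.82, σ_y = 40.90 → σ = 16.0 MPa, n = 2.55
  material D: E = 390.2, α = 7.76, σ_y = 305.4 → σ = 745 MPa, n = 0.410
  material Y: E = 417.0, α = 4.02, σ_y = 456.0 → σ = 412 MPa, n = 1.11
Smallest n: material D with n = 0.410.

material D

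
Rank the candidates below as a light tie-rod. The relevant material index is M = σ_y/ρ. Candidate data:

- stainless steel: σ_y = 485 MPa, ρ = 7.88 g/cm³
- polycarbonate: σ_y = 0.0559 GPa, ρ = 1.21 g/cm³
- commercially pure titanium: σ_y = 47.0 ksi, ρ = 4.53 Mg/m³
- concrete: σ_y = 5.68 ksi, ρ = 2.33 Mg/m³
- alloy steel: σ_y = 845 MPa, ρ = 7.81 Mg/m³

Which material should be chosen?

alloy steel

Normalizing units and computing the index:
  stainless steel: σ_y = 485.0 MPa, ρ = 7880 kg/m³
  polycarbonate: σ_y = 55.90 MPa, ρ = 1210 kg/m³
  commercially pure titanium: σ_y = 324.1 MPa, ρ = 4530 kg/m³
  concrete: σ_y = 39.16 MPa, ρ = 2330 kg/m³
  alloy steel: σ_y = 845.0 MPa, ρ = 7810 kg/m³
  alloy steel: M = 108 kN·m/kg
  commercially pure titanium: M = 71.5 kN·m/kg
  stainless steel: M = 61.5 kN·m/kg
  polycarbonate: M = 46.2 kN·m/kg
  concrete: M = 16.8 kN·m/kg
Highest index: alloy steel.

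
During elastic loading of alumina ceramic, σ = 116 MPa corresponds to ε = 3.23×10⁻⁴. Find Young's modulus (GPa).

E = σ/ε = 116 MPa / 3.23×10⁻⁴ = 359100 MPa = 359 GPa.

359 GPa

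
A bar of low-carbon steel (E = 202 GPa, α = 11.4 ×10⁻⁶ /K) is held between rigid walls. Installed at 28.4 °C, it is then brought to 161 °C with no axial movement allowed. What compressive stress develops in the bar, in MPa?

ΔT = 132.6 K. Constrained thermal stress σ = E·α·ΔT = 202.0×10³ MPa × 11.4×10⁻⁶ × 132.6 = 305 MPa (compressive).

305 MPa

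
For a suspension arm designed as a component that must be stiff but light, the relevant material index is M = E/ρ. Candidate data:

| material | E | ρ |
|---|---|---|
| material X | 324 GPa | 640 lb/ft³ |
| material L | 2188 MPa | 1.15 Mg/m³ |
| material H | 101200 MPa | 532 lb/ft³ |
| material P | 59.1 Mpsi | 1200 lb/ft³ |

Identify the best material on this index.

Convert each candidate to consistent units, then evaluate M:
  material X: E = 324.0 GPa, ρ = 10250 kg/m³
  material L: E = 2.188 GPa, ρ = 1150 kg/m³
  material H: E = 101.2 GPa, ρ = 8522 kg/m³
  material P: E = 407.5 GPa, ρ = 19220 kg/m³
  material X: M = 31.6 MN·m/kg
  material P: M = 21.2 MN·m/kg
  material H: M = 11.9 MN·m/kg
  material L: M = 1.90 MN·m/kg
The maximum is for material X.

material X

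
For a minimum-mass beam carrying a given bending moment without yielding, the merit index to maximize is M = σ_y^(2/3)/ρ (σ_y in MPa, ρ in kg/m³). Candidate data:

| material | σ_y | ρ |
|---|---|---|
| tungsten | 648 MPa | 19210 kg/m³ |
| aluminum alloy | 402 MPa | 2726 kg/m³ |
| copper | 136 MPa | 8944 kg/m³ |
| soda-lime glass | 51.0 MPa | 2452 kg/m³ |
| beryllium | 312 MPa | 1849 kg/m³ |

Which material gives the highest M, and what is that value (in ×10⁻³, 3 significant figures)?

beryllium, M = 24.9×10⁻³

Evaluate M for each candidate:
  beryllium: M = 24.9×10⁻³
  aluminum alloy: M = 20.0×10⁻³
  soda-lime glass: M = 5.61×10⁻³
  tungsten: M = 3.90×10⁻³
  copper: M = 2.96×10⁻³
Beryllium has the largest M.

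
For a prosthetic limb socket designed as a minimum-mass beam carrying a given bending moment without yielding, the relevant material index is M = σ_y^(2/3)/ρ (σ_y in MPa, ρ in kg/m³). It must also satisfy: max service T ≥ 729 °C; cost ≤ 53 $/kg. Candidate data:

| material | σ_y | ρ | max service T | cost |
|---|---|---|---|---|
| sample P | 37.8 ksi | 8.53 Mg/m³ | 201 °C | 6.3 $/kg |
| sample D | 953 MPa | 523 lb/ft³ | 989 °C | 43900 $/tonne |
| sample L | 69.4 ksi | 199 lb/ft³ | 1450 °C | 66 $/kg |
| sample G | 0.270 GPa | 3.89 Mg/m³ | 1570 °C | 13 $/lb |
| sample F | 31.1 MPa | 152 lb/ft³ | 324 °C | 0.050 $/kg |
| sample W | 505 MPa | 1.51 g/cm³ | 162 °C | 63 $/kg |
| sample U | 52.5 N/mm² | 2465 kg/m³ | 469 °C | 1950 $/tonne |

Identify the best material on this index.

Screen on constraints: max service T ≥ 729 °C; cost ≤ 53 $/kg. Survivors: sample D, sample G.
After converting to SI:
  sample D: σ_y = 953.0 MPa, ρ = 8378 kg/m³
  sample G: σ_y = 270.0 MPa, ρ = 3890 kg/m³
  sample D: M = 11.6×10⁻³
  sample G: M = 10.7×10⁻³
Highest index: sample D.

sample D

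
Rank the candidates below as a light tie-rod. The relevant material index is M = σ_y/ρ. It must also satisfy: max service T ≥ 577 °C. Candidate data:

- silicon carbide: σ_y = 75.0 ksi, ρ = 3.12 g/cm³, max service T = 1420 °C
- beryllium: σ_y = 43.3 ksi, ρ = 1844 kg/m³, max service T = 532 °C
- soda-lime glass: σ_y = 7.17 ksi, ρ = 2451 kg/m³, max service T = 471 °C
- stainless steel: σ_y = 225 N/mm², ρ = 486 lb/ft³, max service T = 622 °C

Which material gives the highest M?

silicon carbide

Screen on constraints: max service T ≥ 577 °C. Survivors: silicon carbide, stainless steel.
Putting every candidate on a common basis:
  silicon carbide: σ_y = 517.1 MPa, ρ = 3120 kg/m³
  stainless steel: σ_y = 225.0 MPa, ρ = 7785 kg/m³
  silicon carbide: M = 166 kN·m/kg
  stainless steel: M = 28.9 kN·m/kg
The maximum is for silicon carbide.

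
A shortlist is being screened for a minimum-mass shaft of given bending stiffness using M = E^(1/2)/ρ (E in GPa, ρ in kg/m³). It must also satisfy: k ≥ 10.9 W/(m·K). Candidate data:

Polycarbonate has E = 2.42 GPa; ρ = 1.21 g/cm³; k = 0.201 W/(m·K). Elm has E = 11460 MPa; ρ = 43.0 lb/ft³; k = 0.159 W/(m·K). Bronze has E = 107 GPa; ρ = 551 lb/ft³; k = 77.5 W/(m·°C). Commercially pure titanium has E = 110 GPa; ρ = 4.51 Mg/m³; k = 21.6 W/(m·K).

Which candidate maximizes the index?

commercially pure titanium

Screen on constraints: k ≥ 10.9 W/(m·K). Survivors: bronze, commercially pure titanium.
Convert each candidate to consistent units, then evaluate M:
  bronze: E = 107.0 GPa, ρ = 8826 kg/m³
  commercially pure titanium: E = 110.0 GPa, ρ = 4510 kg/m³
  commercially pure titanium: M = 2.33×10⁻³
  bronze: M = 1.17×10⁻³
The maximum is for commercially pure titanium.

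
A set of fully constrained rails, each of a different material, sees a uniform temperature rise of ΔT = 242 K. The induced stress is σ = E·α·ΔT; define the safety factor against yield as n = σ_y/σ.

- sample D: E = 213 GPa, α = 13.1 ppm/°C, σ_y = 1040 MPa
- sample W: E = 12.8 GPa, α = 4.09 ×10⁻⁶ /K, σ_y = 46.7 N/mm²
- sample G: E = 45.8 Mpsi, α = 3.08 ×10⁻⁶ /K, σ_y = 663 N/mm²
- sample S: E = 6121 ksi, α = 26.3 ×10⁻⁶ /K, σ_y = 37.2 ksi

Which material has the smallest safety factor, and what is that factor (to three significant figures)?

In consistent units (E in GPa, α in ×10⁻⁶/K, σ_y in MPa):
  sample D: E = 213.0, α = 13.1, σ_y = 1040 → σ = 675 MPa, n = 1.54
  sample W: E = 12.80, α = 4.09, σ_y = 46.70 → σ = 12.7 MPa, n = 3.69
  sample G: E = 315.8, α = 3.08, σ_y = 663.0 → σ = 235 MPa, n = 2.82
  sample S: E = 42.20, α = 26.3, σ_y = 256.5 → σ = 269 MPa, n = 0.955
The minimum is sample S at n = 0.955.

sample S, n = 0.955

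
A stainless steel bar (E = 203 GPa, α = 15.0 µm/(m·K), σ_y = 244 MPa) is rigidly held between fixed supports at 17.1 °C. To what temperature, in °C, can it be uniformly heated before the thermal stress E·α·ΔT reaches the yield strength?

97.2 °C

E·α·ΔT = 244.0 MPa ⇒ ΔT = 244.0 / (203.0×10³ × 15.0×10⁻⁶) = 80.13 K.
T = 17.1 + 80.13 = 97.23 °C.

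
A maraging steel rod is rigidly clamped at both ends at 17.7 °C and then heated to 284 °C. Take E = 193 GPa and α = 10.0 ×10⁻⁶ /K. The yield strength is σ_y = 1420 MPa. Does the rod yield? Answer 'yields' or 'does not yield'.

ΔT = 266.3 K. Constrained thermal stress σ = E·α·ΔT = 193.0×10³ MPa × 10.0×10⁻⁶ × 266.3 = 514 MPa (compressive).
Compare to σ_y = 1420 MPa: σ < σ_y, so it does not yield.

does not yield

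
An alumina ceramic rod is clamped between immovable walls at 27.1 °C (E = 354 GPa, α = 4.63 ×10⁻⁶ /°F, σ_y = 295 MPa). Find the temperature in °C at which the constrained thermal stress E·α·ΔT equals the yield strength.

α = 4.63×10⁻⁶/°F × 9/5 = 8.33×10⁻⁶/K.
E·α·ΔT = 295.0 MPa ⇒ ΔT = 295.0 / (354.0×10³ × 8.33×10⁻⁶) = 99.99 K.
T = 27.1 + 99.99 = 127.1 °C.

127 °C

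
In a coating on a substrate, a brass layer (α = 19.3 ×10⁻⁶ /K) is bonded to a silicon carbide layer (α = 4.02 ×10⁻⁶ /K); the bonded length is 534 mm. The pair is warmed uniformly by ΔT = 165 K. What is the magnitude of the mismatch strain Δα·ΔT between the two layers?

2.52×10⁻³

Δα = |19.3 − 4.02|×10⁻⁶/K = 15.3×10⁻⁶/K.
Mismatch strain = Δα·ΔT = 15.3×10⁻⁶ × 165.0 = 2.52×10⁻³.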